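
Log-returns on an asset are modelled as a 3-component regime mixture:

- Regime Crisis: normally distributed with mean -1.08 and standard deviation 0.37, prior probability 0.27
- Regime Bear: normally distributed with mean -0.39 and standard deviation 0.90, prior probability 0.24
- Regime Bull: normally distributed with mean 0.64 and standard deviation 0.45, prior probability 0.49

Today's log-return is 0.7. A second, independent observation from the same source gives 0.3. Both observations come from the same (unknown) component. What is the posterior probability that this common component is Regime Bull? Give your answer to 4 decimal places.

0.9444

By Bayes' theorem, P(k | x) = π_k f_k(x) / Σ_j π_j f_j(x).
Since both observations come from the same component, the likelihood for component k is f_k(x₁)·f_k(x₂).
  f_Crisis = [1.01642e-05] × [0.00102801] = 1.04489e-08
  f_Bear = [0.212891] × [0.330395] = 0.0703382
  f_Bull = [0.878693] × [0.666402] = 0.585562
Weight by the priors:
  π_Crisis·f_Crisis = 0.27 × 1.04489e-08 = 2.82122e-09
  π_Bear·f_Bear = 0.24 × 0.0703382 = 0.0168812
  π_Bull·f_Bull = 0.49 × 0.585562 = 0.286926
Denominator: 2.82122e-09 + 0.0168812 + 0.286926 = 0.303807
P(Regime Bull | x) ≈ 0.9444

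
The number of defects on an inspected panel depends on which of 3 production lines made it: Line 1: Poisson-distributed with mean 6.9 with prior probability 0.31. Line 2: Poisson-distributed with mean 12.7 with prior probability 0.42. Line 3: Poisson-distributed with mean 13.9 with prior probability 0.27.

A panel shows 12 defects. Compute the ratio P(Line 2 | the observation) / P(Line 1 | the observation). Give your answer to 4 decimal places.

Only the two components matter; the odds are (π_i f_i(x)) / (π_j f_j(x)).
Evaluate each component's likelihood at the observed value:
  L_1 = 0.0245031
  L_2 = 0.112142
  L_3 = 0.0998039
Posterior odds = (π_2·L_2) / (π_1·L_1) = (0.42·0.112142) / (0.31·0.0245031) = 0.0470996 / 0.00759595 ≈ 6.2006

6.2006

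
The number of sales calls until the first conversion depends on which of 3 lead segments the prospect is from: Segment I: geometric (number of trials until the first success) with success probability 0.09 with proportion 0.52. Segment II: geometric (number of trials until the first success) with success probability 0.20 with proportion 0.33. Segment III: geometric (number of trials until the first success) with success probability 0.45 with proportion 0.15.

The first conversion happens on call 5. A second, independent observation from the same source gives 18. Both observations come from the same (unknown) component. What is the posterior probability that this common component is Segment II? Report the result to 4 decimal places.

By Bayes' theorem, P(k | x) = π_k f_k(x) / Σ_j π_j f_j(x).
Since both observations come from the same component, the likelihood for component k is f_k(x₁)·f_k(x₂).
  f_I = [0.09·(1−0.09)^4 = 0.09·0.68575 = 0.0617175] × [0.0181112] = 0.00111777
  f_II = [0.20·(1−0.20)^4 = 0.20·0.4096 = 0.08192] × [0.0045036] = 0.000368935
  f_III = [0.45·(1−0.45)^4 = 0.45·0.0915063 = 0.0411778] × [1.73531e-05] = 7.14565e-07
Unnormalised posteriors:
  π_I·f_I = 0.52 × 0.00111777 = 0.000581243
  π_II·f_II = 0.33 × 0.000368935 = 0.000121749
  π_III·f_III = 0.15 × 7.14565e-07 = 1.07185e-07
Evidence: 0.000581243 + 0.000121749 + 1.07185e-07 = 0.000703099
Responsibility of Segment II: 0.000121749 / 0.000703099 ≈ 0.1732

0.1732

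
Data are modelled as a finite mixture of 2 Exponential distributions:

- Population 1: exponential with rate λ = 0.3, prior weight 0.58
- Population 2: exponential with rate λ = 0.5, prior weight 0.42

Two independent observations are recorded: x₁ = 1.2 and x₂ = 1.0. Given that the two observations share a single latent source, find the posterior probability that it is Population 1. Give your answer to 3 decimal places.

The responsibility of component k is w_k f_k(x) divided by Σ_j w_j f_j(x).
Since both observations come from the same component, the likelihood for component k is f_k(x₁)·f_k(x₂).
  p_1 = [0.209303] × [0.222245] = 0.0465166
  p_2 = [0.274406] × [0.303265] = 0.0832178
Prior × likelihood for each component:
  w_1·p_1 = 0.58 × 0.0465166 = 0.0269796
  w_2·p_2 = 0.42 × 0.0832178 = 0.0349515
Sum: 0.0269796 + 0.0349515 = 0.0619311
P(Population 1 | x₁,x₂) ≈ 0.436

0.436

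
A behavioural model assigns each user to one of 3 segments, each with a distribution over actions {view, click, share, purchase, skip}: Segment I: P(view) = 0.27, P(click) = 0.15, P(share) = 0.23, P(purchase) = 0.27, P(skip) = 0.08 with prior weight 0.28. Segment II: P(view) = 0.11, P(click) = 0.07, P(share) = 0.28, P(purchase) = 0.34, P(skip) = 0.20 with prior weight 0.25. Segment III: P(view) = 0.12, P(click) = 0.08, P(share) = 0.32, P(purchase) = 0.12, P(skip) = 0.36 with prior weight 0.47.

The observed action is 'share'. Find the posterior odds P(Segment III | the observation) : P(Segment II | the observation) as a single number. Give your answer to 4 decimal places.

Posterior odds = (P(Z=i) f_i(x)) / (P(Z=j) f_j(x)); the normalising sum cancels.
Component likelihoods at x = 'share':
  L_I = P(share | comp) = 0.23
  L_II = P(share | comp) = 0.28
  L_III = P(share | comp) = 0.32
Posterior odds = (P(Z=III)·L_III) / (P(Z=II)·L_II) = (0.47·0.32) / (0.25·0.28) = 0.1504 / 0.07 ≈ 2.1486

2.1486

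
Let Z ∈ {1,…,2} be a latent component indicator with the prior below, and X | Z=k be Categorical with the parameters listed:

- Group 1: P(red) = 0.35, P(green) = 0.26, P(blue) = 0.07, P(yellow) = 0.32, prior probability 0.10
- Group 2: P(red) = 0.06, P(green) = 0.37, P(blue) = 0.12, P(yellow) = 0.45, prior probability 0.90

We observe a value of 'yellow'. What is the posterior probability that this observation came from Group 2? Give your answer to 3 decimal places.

0.927

By Bayes' theorem, P(k | x) = P(Z=k) f_k(x) / Σ_j P(Z=j) f_j(x).
Component likelihoods at x = 'yellow':
  L_1 = 0.32
  L_2 = 0.45
Prior × likelihood for each component:
  P(Z=1)·L_1 = 0.10 × 0.32 = 0.032
  P(Z=2)·L_2 = 0.90 × 0.45 = 0.405
Normaliser: 0.032 + 0.405 = 0.437
So the posterior for Group 2 is 0.405 / 0.437 ≈ 0.927.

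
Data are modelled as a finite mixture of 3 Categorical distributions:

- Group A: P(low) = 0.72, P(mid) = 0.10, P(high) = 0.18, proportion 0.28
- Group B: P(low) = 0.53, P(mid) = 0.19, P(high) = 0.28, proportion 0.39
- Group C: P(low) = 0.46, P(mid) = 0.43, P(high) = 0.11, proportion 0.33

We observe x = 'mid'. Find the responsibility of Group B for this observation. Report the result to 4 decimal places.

Apply Bayes' rule: the posterior for each component is proportional to its prior times its likelihood at x.
Evaluate each component's likelihood at the observed value:
  L_A = 0.1
  L_B = 0.19
  L_C = 0.43
Weight by the priors:
  w_A·L_A = 0.28 × 0.1 = 0.028
  w_B·L_B = 0.39 × 0.19 = 0.0741
  w_C·L_C = 0.33 × 0.43 = 0.1419
Marginal: 0.028 + 0.0741 + 0.1419 = 0.244
P(Group B | 'mid') ≈ 0.3037

0.3037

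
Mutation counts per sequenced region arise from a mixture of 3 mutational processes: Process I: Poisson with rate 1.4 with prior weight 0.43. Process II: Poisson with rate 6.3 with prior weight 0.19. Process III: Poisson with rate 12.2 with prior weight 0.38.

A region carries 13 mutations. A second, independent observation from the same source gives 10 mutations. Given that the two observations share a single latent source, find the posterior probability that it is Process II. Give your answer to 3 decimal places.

P(component k | x) = P(Z=k)·f_k(x) / marginal(x), where marginal(x) = Σ_j P(Z=j)·f_j(x).
Since both observations come from the same component, the likelihood for component k is f_k(x₁)·f_k(x₂).
  L_I = [3.1432e-09] × [1.96564e-06] = 6.17841e-15
  L_II = [0.00726259] × [0.0498411] = 0.000361975
  L_III = [0.107153] × [0.101261] = 0.0108504
Multiply by the mixture weights:
  P(Z=I)·L_I = 0.43 × 6.17841e-15 = 2.65672e-15
  P(Z=II)·L_II = 0.19 × 0.000361975 = 6.87753e-05
  P(Z=III)·L_III = 0.38 × 0.0108504 = 0.00412317
Marginal: 2.65672e-15 + 6.87753e-05 + 0.00412317 = 0.00419194
Responsibility of Process II: 6.87753e-05 / 0.00419194 ≈ 0.016

0.016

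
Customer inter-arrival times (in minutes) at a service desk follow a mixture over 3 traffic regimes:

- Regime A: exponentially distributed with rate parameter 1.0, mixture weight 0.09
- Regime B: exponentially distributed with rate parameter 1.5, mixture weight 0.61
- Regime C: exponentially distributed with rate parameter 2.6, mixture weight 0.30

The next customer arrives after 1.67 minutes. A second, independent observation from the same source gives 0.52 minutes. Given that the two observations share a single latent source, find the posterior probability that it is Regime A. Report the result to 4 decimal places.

0.1475

Apply Bayes' rule: the posterior for each component is proportional to its prior times its likelihood at x.
Since both observations come from the same component, the likelihood for component k is f_k(x₁)·f_k(x₂).
  f_A = [0.188247] × [0.594521] = 0.111917
  f_B = [0.122513] × [0.687609] = 0.0842413
  f_C = [0.0338273] × [0.672678] = 0.0227548
Weight by the priors:
  π_A·f_A = 0.09 × 0.111917 = 0.0100725
  π_B·f_B = 0.61 × 0.0842413 = 0.0513872
  π_C·f_C = 0.30 × 0.0227548 = 0.00682645
Marginal: 0.0100725 + 0.0513872 + 0.00682645 = 0.0682862
P(Regime A | x₁, x₂) = 0.0100725 / 0.0682862 ≈ 0.1475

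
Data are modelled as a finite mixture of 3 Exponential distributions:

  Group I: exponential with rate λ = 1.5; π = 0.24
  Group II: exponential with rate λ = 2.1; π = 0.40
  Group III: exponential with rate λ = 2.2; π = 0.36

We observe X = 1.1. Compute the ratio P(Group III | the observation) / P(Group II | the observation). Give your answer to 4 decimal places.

Since P(k|x) ∝ P(Z=k) f_k(x), the posterior odds are P(Z=i) f_i(x) / (P(Z=j) f_j(x)).
Component likelihoods at x = 1.1:
  L_I = 1.5·e^(−1.5·1.1) = 1.5·e^(−1.6500) = 0.288075
  L_II = 2.1·e^(−2.1·1.1) = 2.1·e^(−2.3100) = 0.208449
  L_III = 2.2·e^(−2.2·1.1) = 2.2·e^(−2.4200) = 0.195628
Odds = (0.36/0.40) × (0.195628/0.208449) = 0.9 × 0.938493 ≈ 0.8446

0.8446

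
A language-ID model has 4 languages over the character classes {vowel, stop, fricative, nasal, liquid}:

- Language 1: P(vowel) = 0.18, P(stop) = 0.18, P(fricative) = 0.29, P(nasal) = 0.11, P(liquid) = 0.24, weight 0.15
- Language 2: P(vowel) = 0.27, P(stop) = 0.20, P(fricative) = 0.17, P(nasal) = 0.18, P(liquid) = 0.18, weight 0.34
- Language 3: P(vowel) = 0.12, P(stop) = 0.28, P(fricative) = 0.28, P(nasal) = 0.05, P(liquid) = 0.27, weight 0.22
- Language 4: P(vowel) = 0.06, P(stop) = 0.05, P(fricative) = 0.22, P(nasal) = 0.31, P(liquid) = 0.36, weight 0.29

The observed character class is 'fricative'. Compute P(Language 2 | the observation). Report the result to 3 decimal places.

P(component k | x) = π_k·f_k(x) / marginal(x), where marginal(x) = Σ_j π_j·f_j(x).
Categorical probabilities:
  f_1 = P(fricative | comp) = 0.29
  f_2 = P(fricative | comp) = 0.17
  f_3 = P(fricative | comp) = 0.28
  f_4 = P(fricative | comp) = 0.22
Prior × likelihood for each component:
  π_1·f_1 = 0.15 × 0.29 = 0.0435
  π_2·f_2 = 0.34 × 0.17 = 0.0578
  π_3·f_3 = 0.22 × 0.28 = 0.0616
  π_4·f_4 = 0.29 × 0.22 = 0.0638
Marginal: 0.0435 + 0.0578 + 0.0616 + 0.0638 = 0.2267
P(Language 2 | data) ≈ 0.255

0.255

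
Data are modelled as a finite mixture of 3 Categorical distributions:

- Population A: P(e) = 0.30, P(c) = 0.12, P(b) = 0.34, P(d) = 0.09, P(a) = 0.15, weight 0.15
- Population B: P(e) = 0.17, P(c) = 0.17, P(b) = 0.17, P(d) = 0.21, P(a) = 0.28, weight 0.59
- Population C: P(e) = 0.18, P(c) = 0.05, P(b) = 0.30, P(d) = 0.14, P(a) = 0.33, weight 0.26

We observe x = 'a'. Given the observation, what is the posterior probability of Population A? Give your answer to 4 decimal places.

The responsibility of component k is π_k f_k(x) divided by Σ_j π_j f_j(x).
Categorical probabilities:
  p_A = P(a | comp) = 0.15
  p_B = P(a | comp) = 0.28
  p_C = P(a | comp) = 0.33
Unnormalised posteriors:
  π_A·p_A = 0.15 × 0.15 = 0.0225
  π_B·p_B = 0.59 × 0.28 = 0.1652
  π_C·p_C = 0.26 × 0.33 = 0.0858
Denominator: 0.0225 + 0.1652 + 0.0858 = 0.2735
So the posterior for Population A is 0.0225 / 0.2735 ≈ 0.0823.

0.0823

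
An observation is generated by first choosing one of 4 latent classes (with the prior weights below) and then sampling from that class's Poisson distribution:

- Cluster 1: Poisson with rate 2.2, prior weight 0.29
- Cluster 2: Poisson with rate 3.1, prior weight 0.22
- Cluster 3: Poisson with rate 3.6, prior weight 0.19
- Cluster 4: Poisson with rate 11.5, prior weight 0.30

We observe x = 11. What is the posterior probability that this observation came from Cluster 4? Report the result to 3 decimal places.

By Bayes' theorem, P(k | x) = π_k f_k(x) / Σ_j π_j f_j(x).
Evaluate each component's likelihood at the observed value:
  L_1 = e^(−2.2)·2.2^11/11! = 1.62198e-05
  L_2 = e^(−3.1)·3.1^11/11! = 0.000286754
  L_3 = e^(−3.6)·3.6^11/11! = 0.000900973
  L_4 = e^(−11.5)·11.5^11/11! = 0.118068
Weight by the priors:
  π_1·L_1 = 0.29 × 1.62198e-05 = 4.70375e-06
  π_2·L_2 = 0.22 × 0.000286754 = 6.3086e-05
  π_3·L_3 = 0.19 × 0.000900973 = 0.000171185
  π_4·L_4 = 0.30 × 0.118068 = 0.0354205
Sum: 4.70375e-06 + 6.3086e-05 + 0.000171185 + 0.0354205 = 0.0356595
P(Cluster 4 | 11) = 0.0354205 / 0.0356595 ≈ 0.993

0.993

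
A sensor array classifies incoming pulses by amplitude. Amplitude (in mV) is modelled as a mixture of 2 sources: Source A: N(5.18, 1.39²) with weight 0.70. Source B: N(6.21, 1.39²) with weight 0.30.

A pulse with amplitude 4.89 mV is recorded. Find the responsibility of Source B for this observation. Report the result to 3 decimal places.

0.218

P(component k | x) = w_k·f_k(x) / marginal(x), where marginal(x) = Σ_j w_j·f_j(x).
Component likelihoods at x = 4.89 mV:
  L_A = (1/(1.39·√(2π)))·exp(−(4.89−5.18)²/(2·1.39²)) = 0.287009·exp(-0.02176) = 0.28083
  L_B = (1/(1.39·√(2π)))·exp(−(4.89−6.21)²/(2·1.39²)) = 0.287009·exp(-0.45091) = 0.182839
Unnormalised posteriors:
  w_A·L_A = 0.70 × 0.28083 = 0.196581
  w_B·L_B = 0.30 × 0.182839 = 0.0548516
Evidence: 0.196581 + 0.0548516 = 0.251433
Responsibility of Source B: 0.0548516 / 0.251433 ≈ 0.218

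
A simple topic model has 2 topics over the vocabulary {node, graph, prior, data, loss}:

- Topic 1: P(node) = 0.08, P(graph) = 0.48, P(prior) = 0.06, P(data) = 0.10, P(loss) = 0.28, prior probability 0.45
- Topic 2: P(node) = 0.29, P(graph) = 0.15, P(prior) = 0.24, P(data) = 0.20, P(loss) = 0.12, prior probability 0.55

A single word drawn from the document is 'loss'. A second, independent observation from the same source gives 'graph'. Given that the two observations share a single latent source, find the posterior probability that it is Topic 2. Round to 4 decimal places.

By Bayes' theorem, P(k | x) = w_k f_k(x) / Σ_j w_j f_j(x).
Since both observations come from the same component, the likelihood for component k is f_k(x₁)·f_k(x₂).
  p_1 = [0.28] × [0.48] = 0.1344
  p_2 = [0.12] × [0.15] = 0.018
Weight by the priors:
  w_1·p_1 = 0.45 × 0.1344 = 0.06048
  w_2·p_2 = 0.55 × 0.018 = 0.0099
Normaliser: 0.06048 + 0.0099 = 0.07038
P(Topic 2 | data) ≈ 0.1407

0.1407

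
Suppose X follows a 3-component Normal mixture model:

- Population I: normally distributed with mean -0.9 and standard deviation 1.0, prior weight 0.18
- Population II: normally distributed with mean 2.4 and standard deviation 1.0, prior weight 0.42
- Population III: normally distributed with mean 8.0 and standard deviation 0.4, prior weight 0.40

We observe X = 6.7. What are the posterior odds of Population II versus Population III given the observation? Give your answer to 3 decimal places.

0.008

Only the two components matter; the odds are (π_i f_i(x)) / (π_j f_j(x)).
Component likelihoods at x = 6.7:
  f_I = (1/(1.0·√(2π)))·exp(−(6.7−-0.9)²/(2·1.0²)) = 0.398942·exp(-28.88000) = 1.14416e-13
  f_II = (1/(1.0·√(2π)))·exp(−(6.7−2.4)²/(2·1.0²)) = 0.398942·exp(-9.24500) = 3.85352e-05
  f_III = (1/(0.4·√(2π)))·exp(−(6.7−8.0)²/(2·0.4²)) = 0.997356·exp(-5.28125) = 0.00507262
Posterior odds = (π_II·f_II) / (π_III·f_III) = (0.42·3.85352e-05) / (0.40·0.00507262) = 1.61848e-05 / 0.00202905 ≈ 0.008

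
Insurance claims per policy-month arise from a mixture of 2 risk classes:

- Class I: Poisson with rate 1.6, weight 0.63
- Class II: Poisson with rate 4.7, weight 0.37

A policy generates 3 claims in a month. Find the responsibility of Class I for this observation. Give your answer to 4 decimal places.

0.5986

Posterior ∝ prior × likelihood, so P(k | x) ∝ π_k f_k(x); normalise over all components.
Evaluate each component's likelihood at the observed value:
  L_I = e^(−1.6)·1.6^3/3! = 0.137828
  L_II = e^(−4.7)·4.7^3/3! = 0.157383
Weight by the priors:
  π_I·L_I = 0.63 × 0.137828 = 0.0868317
  π_II·L_II = 0.37 × 0.157383 = 0.0582318
Sum: 0.0868317 + 0.0582318 = 0.145063
Responsibility of Class I: 0.0868317 / 0.145063 ≈ 0.5986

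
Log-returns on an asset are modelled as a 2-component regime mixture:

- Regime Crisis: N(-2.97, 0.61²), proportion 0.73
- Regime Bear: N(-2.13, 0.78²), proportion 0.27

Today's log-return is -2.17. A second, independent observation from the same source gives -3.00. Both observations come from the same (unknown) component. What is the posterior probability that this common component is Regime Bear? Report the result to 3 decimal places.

0.223

Apply Bayes' rule: the posterior for each component is proportional to its prior times its likelihood at x.
Since both observations come from the same component, the likelihood for component k is f_k(x₁)·f_k(x₂).
  f_Crisis = [(1/(0.61·√(2π)))·exp(−(-2.17−-2.97)²/(2·0.61²)) = 0.654004·exp(-0.85998) = 0.276754] × [0.653213] = 0.180779
  f_Bear = [(1/(0.78·√(2π)))·exp(−(-2.17−-2.13)²/(2·0.78²)) = 0.511464·exp(-0.00131) = 0.510792] × [0.274578] = 0.140253
Weight by the priors:
  P(Z=Crisis)·f_Crisis = 0.73 × 0.180779 = 0.131969
  P(Z=Bear)·f_Bear = 0.27 × 0.140253 = 0.0378682
Evidence: 0.131969 + 0.0378682 = 0.169837
So the posterior for Regime Bear is 0.0378682 / 0.169837 ≈ 0.223.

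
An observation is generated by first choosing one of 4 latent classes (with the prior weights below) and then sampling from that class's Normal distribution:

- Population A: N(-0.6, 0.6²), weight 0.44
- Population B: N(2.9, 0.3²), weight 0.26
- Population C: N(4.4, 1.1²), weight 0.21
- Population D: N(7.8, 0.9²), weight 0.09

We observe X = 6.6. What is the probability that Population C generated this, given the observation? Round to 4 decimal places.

Posterior ∝ prior × likelihood, so P(k | x) ∝ P(Z=k) f_k(x); normalise over all components.
Component likelihoods at x = 6.6:
  p_A = 3.57731e-32
  p_B = 1.2396e-33
  p_C = 0.0490827
  p_D = 0.182233
Unnormalised posteriors:
  P(Z=A)·p_A = 0.44 × 3.57731e-32 = 1.57401e-32
  P(Z=B)·p_B = 0.26 × 1.2396e-33 = 3.22295e-34
  P(Z=C)·p_C = 0.21 × 0.0490827 = 0.0103074
  P(Z=D)·p_D = 0.09 × 0.182233 = 0.016401
Evidence: 1.57401e-32 + 3.22295e-34 + 0.0103074 + 0.016401 = 0.0267084
P(Population C | data) = 0.0103074 / 0.0267084 ≈ 0.3859

0.3859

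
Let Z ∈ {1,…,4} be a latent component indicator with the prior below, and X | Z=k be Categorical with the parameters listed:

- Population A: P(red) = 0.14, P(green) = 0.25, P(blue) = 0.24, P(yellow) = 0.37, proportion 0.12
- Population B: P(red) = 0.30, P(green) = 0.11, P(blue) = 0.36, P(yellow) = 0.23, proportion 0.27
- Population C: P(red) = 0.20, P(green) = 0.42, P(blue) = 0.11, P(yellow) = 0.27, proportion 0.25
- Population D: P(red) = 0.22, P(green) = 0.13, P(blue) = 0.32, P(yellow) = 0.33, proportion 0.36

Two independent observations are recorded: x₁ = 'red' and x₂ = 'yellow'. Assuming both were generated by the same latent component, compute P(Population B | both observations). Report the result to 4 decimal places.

By Bayes' theorem, P(k | x) = π_k f_k(x) / Σ_j π_j f_j(x).
Since both observations come from the same component, the likelihood for component k is f_k(x₁)·f_k(x₂).
  p_A = [P(red | comp) = 0.14] × [0.37] = 0.0518
  p_B = [P(red | comp) = 0.30] × [0.23] = 0.069
  p_C = [P(red | comp) = 0.20] × [0.27] = 0.054
  p_D = [P(red | comp) = 0.22] × [0.33] = 0.0726
Multiply by the mixture weights:
  π_A·p_A = 0.12 × 0.0518 = 0.006216
  π_B·p_B = 0.27 × 0.069 = 0.01863
  π_C·p_C = 0.25 × 0.054 = 0.0135
  π_D·p_D = 0.36 × 0.0726 = 0.026136
Sum: 0.006216 + 0.01863 + 0.0135 + 0.026136 = 0.064482
P(Population B | x₁,x₂) ≈ 0.2889

0.2889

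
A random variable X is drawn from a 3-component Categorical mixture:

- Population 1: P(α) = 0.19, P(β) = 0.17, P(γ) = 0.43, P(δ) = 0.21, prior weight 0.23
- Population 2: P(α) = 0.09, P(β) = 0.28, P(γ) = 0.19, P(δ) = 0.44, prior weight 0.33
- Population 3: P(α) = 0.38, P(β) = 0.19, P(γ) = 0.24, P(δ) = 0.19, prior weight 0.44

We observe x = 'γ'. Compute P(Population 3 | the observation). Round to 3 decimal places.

By Bayes' theorem, P(k | x) = π_k f_k(x) / Σ_j π_j f_j(x).
Component likelihoods at x = 'γ':
  L_1 = 0.43
  L_2 = 0.19
  L_3 = 0.24
Prior × likelihood for each component:
  π_1·L_1 = 0.23 × 0.43 = 0.0989
  π_2·L_2 = 0.33 × 0.19 = 0.0627
  π_3·L_3 = 0.44 × 0.24 = 0.1056
Marginal: 0.0989 + 0.0627 + 0.1056 = 0.2672
So the posterior for Population 3 is 0.1056 / 0.2672 ≈ 0.395.

0.395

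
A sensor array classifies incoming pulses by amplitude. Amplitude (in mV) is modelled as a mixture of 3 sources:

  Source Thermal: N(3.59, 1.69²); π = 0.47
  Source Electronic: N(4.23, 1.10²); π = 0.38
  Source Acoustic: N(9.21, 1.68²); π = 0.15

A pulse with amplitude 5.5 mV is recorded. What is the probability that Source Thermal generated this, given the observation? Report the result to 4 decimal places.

The responsibility of component k is w_k f_k(x) divided by Σ_j w_j f_j(x).
Evaluate each component's likelihood at the observed value:
  L_Thermal = (1/(1.69·√(2π)))·exp(−(5.5−3.59)²/(2·1.69²)) = 0.236061·exp(-0.63865) = 0.124641
  L_Electronic = (1/(1.10·√(2π)))·exp(−(5.5−4.23)²/(2·1.10²)) = 0.362675·exp(-0.66649) = 0.186237
  L_Acoustic = (1/(1.68·√(2π)))·exp(−(5.5−9.21)²/(2·1.68²)) = 0.237466·exp(-2.43837) = 0.0207315
Prior × likelihood for each component:
  w_Thermal·L_Thermal = 0.47 × 0.124641 = 0.0585813
  w_Electronic·L_Electronic = 0.38 × 0.186237 = 0.07077
  w_Acoustic·L_Acoustic = 0.15 × 0.0207315 = 0.00310973
Evidence: 0.0585813 + 0.07077 + 0.00310973 = 0.132461
Responsibility of Source Thermal: 0.0585813 / 0.132461 ≈ 0.4423

0.4423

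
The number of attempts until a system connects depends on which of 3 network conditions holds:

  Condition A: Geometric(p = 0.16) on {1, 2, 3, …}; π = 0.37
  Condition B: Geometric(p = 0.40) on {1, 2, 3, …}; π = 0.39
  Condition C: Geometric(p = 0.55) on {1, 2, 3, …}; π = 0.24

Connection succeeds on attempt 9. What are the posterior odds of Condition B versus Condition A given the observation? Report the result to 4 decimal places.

Only the two components matter; the odds are (π_i f_i(x)) / (π_j f_j(x)).
Geometric probabilities:
  L_A = 0.16·(1−0.16)^8 = 0.16·0.247876 = 0.0396601
  L_B = 0.40·(1−0.40)^8 = 0.40·0.0167962 = 0.00671846
  L_C = 0.55·(1−0.55)^8 = 0.55·0.00168151 = 0.000924832
Posterior odds = (π_B·L_B) / (π_A·L_A) = (0.39·0.00671846) / (0.37·0.0396601) = 0.0026202 / 0.0146743 ≈ 0.1786

0.1786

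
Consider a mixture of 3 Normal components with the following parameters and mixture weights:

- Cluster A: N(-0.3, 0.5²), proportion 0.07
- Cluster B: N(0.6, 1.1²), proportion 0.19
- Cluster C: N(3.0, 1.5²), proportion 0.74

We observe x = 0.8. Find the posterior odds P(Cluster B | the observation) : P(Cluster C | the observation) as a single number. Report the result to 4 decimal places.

1.0096

Posterior odds = (π_i f_i(x)) / (π_j f_j(x)); the normalising sum cancels.
Component likelihoods at x = 0.8:
  p_A = 0.0709492
  p_B = 0.356729
  p_C = 0.0907217
Odds = (0.19/0.74) × (0.356729/0.0907217) = 0.256757 × 3.93213 ≈ 1.0096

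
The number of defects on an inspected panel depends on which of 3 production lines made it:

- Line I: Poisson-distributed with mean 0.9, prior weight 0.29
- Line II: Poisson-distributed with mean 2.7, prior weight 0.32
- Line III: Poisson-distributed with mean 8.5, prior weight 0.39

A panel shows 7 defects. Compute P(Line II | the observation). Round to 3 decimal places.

Apply Bayes' rule: the posterior for each component is proportional to its prior times its likelihood at x.
Poisson probabilities:
  L_I = e^(−0.9)·0.9^7/7! = 3.85835e-05
  L_II = e^(−2.7)·2.7^7/7! = 0.0139483
  L_III = e^(−8.5)·8.5^7/7! = 0.129419
Multiply by the mixture weights:
  π_I·L_I = 0.29 × 3.85835e-05 = 1.11892e-05
  π_II·L_II = 0.32 × 0.0139483 = 0.00446345
  π_III·L_III = 0.39 × 0.129419 = 0.0504735
Marginal: 1.11892e-05 + 0.00446345 + 0.0504735 = 0.0549481
So the posterior for Line II is 0.00446345 / 0.0549481 ≈ 0.081.

0.081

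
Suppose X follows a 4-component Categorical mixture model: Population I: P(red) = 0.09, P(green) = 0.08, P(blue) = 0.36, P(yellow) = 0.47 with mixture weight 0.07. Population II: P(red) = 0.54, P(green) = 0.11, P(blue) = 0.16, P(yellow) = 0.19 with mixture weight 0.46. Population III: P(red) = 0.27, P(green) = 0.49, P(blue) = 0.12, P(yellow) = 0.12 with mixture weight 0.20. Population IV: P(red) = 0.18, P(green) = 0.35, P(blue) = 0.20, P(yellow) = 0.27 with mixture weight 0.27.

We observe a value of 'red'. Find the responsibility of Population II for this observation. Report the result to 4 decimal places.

0.6952

The responsibility of component k is w_k f_k(x) divided by Σ_j w_j f_j(x).
Categorical probabilities:
  p_I = P(red | comp) = 0.09
  p_II = P(red | comp) = 0.54
  p_III = P(red | comp) = 0.27
  p_IV = P(red | comp) = 0.18
Weight by the priors:
  w_I·p_I = 0.07 × 0.09 = 0.0063
  w_II·p_II = 0.46 × 0.54 = 0.2484
  w_III·p_III = 0.20 × 0.27 = 0.054
  w_IV·p_IV = 0.27 × 0.18 = 0.0486
Marginal: 0.0063 + 0.2484 + 0.054 + 0.0486 = 0.3573
Responsibility of Population II: 0.2484 / 0.3573 ≈ 0.6952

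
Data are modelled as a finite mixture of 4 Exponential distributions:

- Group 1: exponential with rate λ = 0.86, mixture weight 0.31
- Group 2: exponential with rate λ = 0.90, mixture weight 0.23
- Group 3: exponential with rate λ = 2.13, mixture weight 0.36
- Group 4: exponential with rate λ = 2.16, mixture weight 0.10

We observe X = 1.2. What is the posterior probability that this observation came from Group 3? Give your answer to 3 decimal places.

0.247

Posterior ∝ prior × likelihood, so P(k | x) ∝ w_k f_k(x); normalise over all components.
Component likelihoods at x = 1.2:
  p_1 = 0.86·e^(−0.86·1.2) = 0.86·e^(−1.0320) = 0.306413
  p_2 = 0.90·e^(−0.90·1.2) = 0.90·e^(−1.0800) = 0.305636
  p_3 = 2.13·e^(−2.13·1.2) = 2.13·e^(−2.5560) = 0.165319
  p_4 = 2.16·e^(−2.16·1.2) = 2.16·e^(−2.5920) = 0.16172
Multiply by the mixture weights:
  w_1·p_1 = 0.31 × 0.306413 = 0.0949879
  w_2·p_2 = 0.23 × 0.305636 = 0.0702963
  w_3·p_3 = 0.36 × 0.165319 = 0.0595149
  w_4·p_4 = 0.10 × 0.16172 = 0.016172
Sum: 0.0949879 + 0.0702963 + 0.0595149 + 0.016172 = 0.240971
P(Group 3 | the observation) ≈ 0.247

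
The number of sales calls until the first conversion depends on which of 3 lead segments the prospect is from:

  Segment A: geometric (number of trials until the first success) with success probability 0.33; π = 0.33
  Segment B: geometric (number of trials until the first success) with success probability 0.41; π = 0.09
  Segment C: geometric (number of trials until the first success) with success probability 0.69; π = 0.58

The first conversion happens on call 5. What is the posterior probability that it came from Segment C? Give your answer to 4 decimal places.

The responsibility of component k is w_k f_k(x) divided by Σ_j w_j f_j(x).
Component likelihoods at x = 5:
  L_A = 0.0664987
  L_B = 0.0496812
  L_C = 0.00637229
Multiply by the mixture weights:
  w_A·L_A = 0.33 × 0.0664987 = 0.0219446
  w_B·L_B = 0.09 × 0.0496812 = 0.00447131
  w_C·L_C = 0.58 × 0.00637229 = 0.00369593
Evidence: 0.0219446 + 0.00447131 + 0.00369593 = 0.0301118
P(Segment C | 5) ≈ 0.1227

0.1227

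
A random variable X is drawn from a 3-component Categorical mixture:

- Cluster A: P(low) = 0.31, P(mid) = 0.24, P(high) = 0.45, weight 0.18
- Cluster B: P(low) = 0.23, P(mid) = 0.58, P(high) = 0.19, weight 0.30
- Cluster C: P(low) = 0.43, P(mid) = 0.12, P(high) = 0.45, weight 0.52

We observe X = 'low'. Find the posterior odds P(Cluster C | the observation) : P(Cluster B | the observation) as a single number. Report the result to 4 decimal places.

Since P(k|x) ∝ π_k f_k(x), the posterior odds are π_i f_i(x) / (π_j f_j(x)).
Categorical probabilities:
  p_A = P(low | comp) = 0.31
  p_B = P(low | comp) = 0.23
  p_C = P(low | comp) = 0.43
Posterior odds = (π_C·p_C) / (π_B·p_B) = (0.52·0.43) / (0.30·0.23) = 0.2236 / 0.069 ≈ 3.2406

3.2406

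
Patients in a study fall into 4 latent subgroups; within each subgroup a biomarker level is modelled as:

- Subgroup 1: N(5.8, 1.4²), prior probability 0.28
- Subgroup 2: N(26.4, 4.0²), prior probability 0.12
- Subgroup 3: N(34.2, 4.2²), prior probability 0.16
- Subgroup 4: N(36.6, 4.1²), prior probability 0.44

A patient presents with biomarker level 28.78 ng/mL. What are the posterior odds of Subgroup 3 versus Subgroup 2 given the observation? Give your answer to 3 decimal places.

0.659

Since P(k|x) ∝ P(Z=k) f_k(x), the posterior odds are P(Z=i) f_i(x) / (P(Z=j) f_j(x)).
Normal densities:
  L_1 = (1/(1.4·√(2π)))·exp(−(28.78−5.8)²/(2·1.4²)) = 0.284959·exp(-134.71439) = 8.89338e-60
  L_2 = (1/(4.0·√(2π)))·exp(−(28.78−26.4)²/(2·4.0²)) = 0.099736·exp(-0.17701) = 0.0835554
  L_3 = (1/(4.2·√(2π)))·exp(−(28.78−34.2)²/(2·4.2²)) = 0.094986·exp(-0.83266) = 0.0413085
  L_4 = (1/(4.1·√(2π)))·exp(−(28.78−36.6)²/(2·4.1²)) = 0.097303·exp(-1.81893) = 0.0157825
Odds = (0.16/0.12) × (0.0413085/0.0835554) = 1.33333 × 0.494384 ≈ 0.659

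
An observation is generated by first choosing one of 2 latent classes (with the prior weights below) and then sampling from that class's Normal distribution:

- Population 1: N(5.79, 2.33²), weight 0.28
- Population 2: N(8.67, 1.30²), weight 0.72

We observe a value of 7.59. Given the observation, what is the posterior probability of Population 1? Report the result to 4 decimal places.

P(component k | x) = π_k·f_k(x) / marginal(x), where marginal(x) = Σ_j π_j·f_j(x).
Component likelihoods at x = 7.59:
  p_1 = (1/(2.33·√(2π)))·exp(−(7.59−5.79)²/(2·2.33²)) = 0.171220·exp(-0.29840) = 0.127046
  p_2 = (1/(1.30·√(2π)))·exp(−(7.59−8.67)²/(2·1.30²)) = 0.306879·exp(-0.34509) = 0.217318
Prior × likelihood for each component:
  π_1·p_1 = 0.28 × 0.127046 = 0.0355727
  π_2·p_2 = 0.72 × 0.217318 = 0.156469
Marginal: 0.0355727 + 0.156469 = 0.192042
P(Population 1 | data) = 0.0355727 / 0.192042 ≈ 0.1852

0.1852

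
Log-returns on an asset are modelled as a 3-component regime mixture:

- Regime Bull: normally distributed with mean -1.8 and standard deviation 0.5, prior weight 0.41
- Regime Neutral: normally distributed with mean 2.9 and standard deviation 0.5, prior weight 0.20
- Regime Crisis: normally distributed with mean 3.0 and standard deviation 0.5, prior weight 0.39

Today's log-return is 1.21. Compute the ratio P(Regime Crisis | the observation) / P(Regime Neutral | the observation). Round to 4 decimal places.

0.9722

The posterior odds equal the prior odds times the likelihood ratio: (w_i/w_j)·(f_i(x)/f_j(x)).
Normal densities:
  L_Bull = (1/(0.5·√(2π)))·exp(−(1.21−-1.8)²/(2·0.5²)) = 0.797885·exp(-18.12020) = 1.07755e-08
  L_Neutral = (1/(0.5·√(2π)))·exp(−(1.21−2.9)²/(2·0.5²)) = 0.797885·exp(-5.71220) = 0.00263732
  L_Crisis = (1/(0.5·√(2π)))·exp(−(1.21−3.0)²/(2·0.5²)) = 0.797885·exp(-6.40820) = 0.0013149
0.000512813 / 0.000527464 ≈ 0.9722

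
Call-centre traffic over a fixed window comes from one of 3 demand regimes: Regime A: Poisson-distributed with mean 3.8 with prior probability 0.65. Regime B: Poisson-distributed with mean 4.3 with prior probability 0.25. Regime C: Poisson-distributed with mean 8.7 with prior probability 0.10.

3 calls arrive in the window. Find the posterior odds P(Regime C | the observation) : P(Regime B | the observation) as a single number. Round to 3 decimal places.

0.041

The posterior odds equal the prior odds times the likelihood ratio: (w_i/w_j)·(f_i(x)/f_j(x)).
Poisson probabilities:
  f_A = 0.204588
  f_B = 0.179799
  f_C = 0.0182829
Posterior odds = (w_C·f_C) / (w_B·f_B) = (0.10·0.0182829) / (0.25·0.179799) = 0.00182829 / 0.0449498 ≈ 0.041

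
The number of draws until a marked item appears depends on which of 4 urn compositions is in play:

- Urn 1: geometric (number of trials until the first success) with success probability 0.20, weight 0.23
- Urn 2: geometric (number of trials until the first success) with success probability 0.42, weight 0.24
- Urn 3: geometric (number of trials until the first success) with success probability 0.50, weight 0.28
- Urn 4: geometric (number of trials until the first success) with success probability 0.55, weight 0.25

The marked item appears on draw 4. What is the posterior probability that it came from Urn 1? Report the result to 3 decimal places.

0.322

Apply Bayes' rule: the posterior for each component is proportional to its prior times its likelihood at x.
Component likelihoods at x = 4:
  L_1 = 0.20·(1−0.20)^3 = 0.20·0.512 = 0.1024
  L_2 = 0.42·(1−0.42)^3 = 0.42·0.195112 = 0.081947
  L_3 = 0.50·(1−0.50)^3 = 0.50·0.125 = 0.0625
  L_4 = 0.55·(1−0.55)^3 = 0.55·0.091125 = 0.0501187
Prior × likelihood for each component:
  P(Z=1)·L_1 = 0.23 × 0.1024 = 0.023552
  P(Z=2)·L_2 = 0.24 × 0.081947 = 0.0196673
  P(Z=3)·L_3 = 0.28 × 0.0625 = 0.0175
  P(Z=4)·L_4 = 0.25 × 0.0501187 = 0.0125297
Denominator: 0.023552 + 0.0196673 + 0.0175 + 0.0125297 = 0.073249
P(Urn 1 | x) = 0.023552 / 0.073249 ≈ 0.322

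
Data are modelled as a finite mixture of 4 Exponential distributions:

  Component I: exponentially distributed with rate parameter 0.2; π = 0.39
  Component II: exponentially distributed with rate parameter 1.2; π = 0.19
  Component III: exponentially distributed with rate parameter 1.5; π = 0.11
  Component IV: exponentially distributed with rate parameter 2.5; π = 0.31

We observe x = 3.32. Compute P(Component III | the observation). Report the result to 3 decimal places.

0.025

By Bayes' theorem, P(k | x) = w_k f_k(x) / Σ_j w_j f_j(x).
Exponential densities:
  L_I = 0.102958
  L_II = 0.0223333
  L_III = 0.0103111
  L_IV = 0.000621292
Multiply by the mixture weights:
  w_I·L_I = 0.39 × 0.102958 = 0.0401535
  w_II·L_II = 0.19 × 0.0223333 = 0.00424332
  w_III·L_III = 0.11 × 0.0103111 = 0.00113422
  w_IV·L_IV = 0.31 × 0.000621292 = 0.000192601
Evidence: 0.0401535 + 0.00424332 + 0.00113422 + 0.000192601 = 0.0457236
Responsibility of Component III: 0.00113422 / 0.0457236 ≈ 0.025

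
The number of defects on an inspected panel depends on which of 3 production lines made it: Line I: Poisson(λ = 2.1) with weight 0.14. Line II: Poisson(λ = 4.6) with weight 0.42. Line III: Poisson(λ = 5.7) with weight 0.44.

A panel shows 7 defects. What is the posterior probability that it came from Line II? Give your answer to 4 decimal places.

0.3874

The responsibility of component k is π_k f_k(x) divided by Σ_j π_j f_j(x).
Component likelihoods at x = 7 defects:
  p_I = e^(−2.1)·2.1^7/7! = 0.00437609
  p_II = e^(−4.6)·4.6^7/7! = 0.08692
  p_III = e^(−5.7)·5.7^7/7! = 0.129782
Unnormalised posteriors:
  π_I·p_I = 0.14 × 0.00437609 = 0.000612652
  π_II·p_II = 0.42 × 0.08692 = 0.0365064
  π_III·p_III = 0.44 × 0.129782 = 0.0571041
Normaliser: 0.000612652 + 0.0365064 + 0.0571041 = 0.0942232
P(Line II | x) ≈ 0.3874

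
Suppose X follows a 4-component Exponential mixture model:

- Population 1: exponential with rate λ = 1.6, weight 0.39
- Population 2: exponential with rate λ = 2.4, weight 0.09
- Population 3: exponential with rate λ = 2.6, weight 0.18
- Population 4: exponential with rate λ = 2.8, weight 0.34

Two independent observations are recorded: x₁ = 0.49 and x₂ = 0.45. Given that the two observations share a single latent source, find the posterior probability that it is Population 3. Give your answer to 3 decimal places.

0.184

Apply Bayes' rule: the posterior for each component is proportional to its prior times its likelihood at x.
Since both observations come from the same component, the likelihood for component k is f_k(x₁)·f_k(x₂).
  p_1 = [0.730522] × [0.778804] = 0.568933
  p_2 = [0.740425] × [0.815029] = 0.603468
  p_3 = [0.727247] × [0.806954] = 0.586855
  p_4 = [0.710078] × [0.794231] = 0.563966
Unnormalised posteriors:
  P(Z=1)·p_1 = 0.39 × 0.568933 = 0.221884
  P(Z=2)·p_2 = 0.09 × 0.603468 = 0.0543121
  P(Z=3)·p_3 = 0.18 × 0.586855 = 0.105634
  P(Z=4)·p_4 = 0.34 × 0.563966 = 0.191748
Marginal: 0.221884 + 0.0543121 + 0.105634 + 0.191748 = 0.573578
Responsibility of Population 3: 0.105634 / 0.573578 ≈ 0.184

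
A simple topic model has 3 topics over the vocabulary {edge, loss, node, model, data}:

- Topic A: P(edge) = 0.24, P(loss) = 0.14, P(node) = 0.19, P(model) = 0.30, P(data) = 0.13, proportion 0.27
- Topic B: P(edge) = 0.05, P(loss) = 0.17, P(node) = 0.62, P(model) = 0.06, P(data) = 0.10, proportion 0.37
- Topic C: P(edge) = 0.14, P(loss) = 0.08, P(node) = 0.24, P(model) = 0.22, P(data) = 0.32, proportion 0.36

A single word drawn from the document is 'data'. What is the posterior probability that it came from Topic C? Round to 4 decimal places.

0.6151

Posterior ∝ prior × likelihood, so P(k | x) ∝ π_k f_k(x); normalise over all components.
Evaluate each component's likelihood at the observed value:
  L_A = P(data | comp) = 0.13
  L_B = P(data | comp) = 0.10
  L_C = P(data | comp) = 0.32
Prior × likelihood for each component:
  π_A·L_A = 0.27 × 0.13 = 0.0351
  π_B·L_B = 0.37 × 0.1 = 0.037
  π_C·L_C = 0.36 × 0.32 = 0.1152
Marginal: 0.0351 + 0.037 + 0.1152 = 0.1873
So the posterior for Topic C is 0.1152 / 0.1873 ≈ 0.6151.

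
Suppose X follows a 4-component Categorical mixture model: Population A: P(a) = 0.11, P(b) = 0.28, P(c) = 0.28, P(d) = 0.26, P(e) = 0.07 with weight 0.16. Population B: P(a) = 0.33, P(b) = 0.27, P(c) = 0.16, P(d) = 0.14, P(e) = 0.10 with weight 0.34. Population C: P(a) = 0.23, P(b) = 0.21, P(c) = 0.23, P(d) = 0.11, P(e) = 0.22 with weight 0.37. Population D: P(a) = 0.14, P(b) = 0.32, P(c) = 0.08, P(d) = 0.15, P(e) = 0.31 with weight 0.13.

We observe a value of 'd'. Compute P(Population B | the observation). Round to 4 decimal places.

0.3186

The responsibility of component k is w_k f_k(x) divided by Σ_j w_j f_j(x).
Categorical probabilities:
  f_A = P(d | comp) = 0.26
  f_B = P(d | comp) = 0.14
  f_C = P(d | comp) = 0.11
  f_D = P(d | comp) = 0.15
Unnormalised posteriors:
  w_A·f_A = 0.16 × 0.26 = 0.0416
  w_B·f_B = 0.34 × 0.14 = 0.0476
  w_C·f_C = 0.37 × 0.11 = 0.0407
  w_D·f_D = 0.13 × 0.15 = 0.0195
Evidence: 0.0416 + 0.0476 + 0.0407 + 0.0195 = 0.1494
So the posterior for Population B is 0.0476 / 0.1494 ≈ 0.3186.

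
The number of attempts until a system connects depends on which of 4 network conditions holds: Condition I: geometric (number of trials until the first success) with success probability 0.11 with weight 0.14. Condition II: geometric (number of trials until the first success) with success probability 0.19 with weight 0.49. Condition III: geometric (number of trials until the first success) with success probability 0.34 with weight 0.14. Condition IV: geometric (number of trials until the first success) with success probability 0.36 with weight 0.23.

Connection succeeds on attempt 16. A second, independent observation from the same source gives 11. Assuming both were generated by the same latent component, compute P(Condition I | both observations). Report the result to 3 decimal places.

By Bayes' theorem, P(k | x) = P(Z=k) f_k(x) / Σ_j P(Z=j) f_j(x).
Since both observations come from the same component, the likelihood for component k is f_k(x₁)·f_k(x₂).
  L_I = [0.11·(1−0.11)^15 = 0.11·0.174121 = 0.0191533] × [0.0342999] = 0.000656955
  L_II = [0.19·(1−0.19)^15 = 0.19·0.0423912 = 0.00805432] × [0.0230996] = 0.000186051
  L_III = [0.34·(1−0.34)^15 = 0.34·0.00196408 = 0.000667787] × [0.00533235] = 3.56087e-06
  L_IV = [0.36·(1−0.36)^15 = 0.36·0.00123794 = 0.000445658] × [0.00415052] = 1.84971e-06
Multiply by the mixture weights:
  P(Z=I)·L_I = 0.14 × 0.000656955 = 9.19737e-05
  P(Z=II)·L_II = 0.49 × 0.000186051 = 9.11651e-05
  P(Z=III)·L_III = 0.14 × 3.56087e-06 = 4.98522e-07
  P(Z=IV)·L_IV = 0.23 × 1.84971e-06 = 4.25434e-07
Evidence: 9.19737e-05 + 9.11651e-05 + 4.98522e-07 + 4.25434e-07 = 0.000184063
P(Condition I | data) = 9.19737e-05 / 0.000184063 ≈ 0.500

0.500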